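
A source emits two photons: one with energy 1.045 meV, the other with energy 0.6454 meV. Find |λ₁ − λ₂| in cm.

Using λ = hc/E: λ₁ = 0.0011865 m, λ₂ = 0.0019210 m.
|Δλ| = |0.0011865 − 0.0019210| = 7.35e-4 m = 0.0735 cm.

0.0735 cm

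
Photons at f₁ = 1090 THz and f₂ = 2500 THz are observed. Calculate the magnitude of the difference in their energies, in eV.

5.83 eV

Using E = hf: E₁ = 7.222 × 10^-19 J, E₂ = 1.657 × 10^-18 J.
|ΔE| = |7.222 × 10^-19 − 1.657 × 10^-18| = 9.34 × 10^-19 J = 5.83 eV.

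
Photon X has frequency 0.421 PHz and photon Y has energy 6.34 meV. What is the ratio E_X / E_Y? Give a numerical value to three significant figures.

E_X = 2.790e-19 J (from frequency = 0.421 PHz, via E = hf).
E_Y = 1.016e-21 J (from energy = 6.34 meV, via E given directly).
Ratio = 2.790e-19 / 1.016e-21 = 275.

275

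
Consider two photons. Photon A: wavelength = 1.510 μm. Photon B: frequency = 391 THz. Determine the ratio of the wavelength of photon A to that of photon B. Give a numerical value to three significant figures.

1.97

λ_A = 1.510e-6 m (from wavelength = 1.510 μm, via λ given directly).
λ_B = 7.667e-7 m (from frequency = 391 THz, via λ = c/f).
Ratio = 1.510e-6 / 7.667e-7 = 1.97.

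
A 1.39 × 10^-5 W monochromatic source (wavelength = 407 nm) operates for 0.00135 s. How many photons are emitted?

3.84 × 10^10 photons

Total energy: E_total = P·t = 1.39 × 10^-5 × 0.00135 = 1.877 × 10^-8 J.
Per-photon energy: E = 4.881 × 10^-19 J.
N = E_total / E_photon = 3.84 × 10^10.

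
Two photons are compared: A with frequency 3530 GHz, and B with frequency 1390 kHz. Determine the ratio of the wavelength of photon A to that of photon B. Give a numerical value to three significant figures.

3.94e-7

λ_A = 8.493e-5 m (from frequency = 3530 GHz, via λ = c/f).
λ_B = 215.7 m (from frequency = 1390 kHz, via λ = c/f).
Ratio = 8.493e-5 / 215.7 = 3.94e-7.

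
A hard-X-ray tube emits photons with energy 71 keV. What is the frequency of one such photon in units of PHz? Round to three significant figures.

1.72e4 PHz

Use h = 6.62607015e-34 J·s, 1 eV = 1.602176634e-19 J.
In SI units: E = 71 keV = 1.1375e-14 J.
For a photon f = E/h, so f = 1.717e19 Hz.
Converting to PHz: f = 17170 PHz ≈ 1.72e4 PHz.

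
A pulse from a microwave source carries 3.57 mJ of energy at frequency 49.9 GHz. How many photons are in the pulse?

Per-photon energy: E = 3.306 × 10^-23 J (from frequency = 49.9 GHz).
N = E_total / E_photon = 0.00357 J / 3.306 × 10^-23 J = 1.08 × 10^20.

1.08 × 10^20 photons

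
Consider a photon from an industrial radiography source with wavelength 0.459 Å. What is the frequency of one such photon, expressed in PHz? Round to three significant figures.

In SI units: λ = 0.459 Å = 4.59e-11 m.
Apply f = c/λ: f = 6.531e18 Hz.
Converting to PHz: f = 6531 PHz ≈ 6530 PHz.

6530 PHz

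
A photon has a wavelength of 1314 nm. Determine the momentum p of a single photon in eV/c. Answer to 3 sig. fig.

0.944 eV/c

(h = 6.62607015e-34 J·s, c = 2.99792458e8 m/s, 1 eV = 1.602176634e-19 J.)
In SI units: λ = 1314 nm = 1.314e-6 m.
Since p = h/λ for a photon, p = 5.043e-28 kg·m/s.
Converting to eV/c: p = 0.9436 eV/c ≈ 0.944 eV/c.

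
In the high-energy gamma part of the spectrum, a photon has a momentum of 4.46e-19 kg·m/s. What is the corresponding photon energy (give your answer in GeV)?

The photon relation is E = pc, giving E = 1.337e-10 J.
Converting to GeV: E = 0.8345 GeV ≈ 0.835 GeV.

0.835 GeV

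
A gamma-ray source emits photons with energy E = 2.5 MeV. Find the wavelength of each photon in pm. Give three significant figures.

0.496 pm

(h = 6.62607015·10^-34 J·s, c = 2.99792458·10^8 m/s, 1 eV = 1.602176634·10^-19 J.)
Convert to SI: E = 2.5 MeV = 4.0054·10^-13 J.
Since λ = hc/E for a photon, λ = 4.959·10^-13 m.
Converting to pm: λ = 0.4959 pm ≈ 0.496 pm.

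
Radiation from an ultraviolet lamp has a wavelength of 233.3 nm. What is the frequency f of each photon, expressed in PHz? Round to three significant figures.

Take c = 2.99792458e8 m/s.
Convert to SI: λ = 233.3 nm = 2.333e-7 m.
Apply f = c/λ: f = 1.285e15 Hz.
Converting to PHz: f = 1.285 PHz ≈ 1.29 PHz.

1.29 PHz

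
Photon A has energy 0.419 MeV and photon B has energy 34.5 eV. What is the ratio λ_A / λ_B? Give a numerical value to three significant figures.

λ_A = 2.959e-12 m (from energy = 0.419 MeV, via λ = hc/E).
λ_B = 3.594e-8 m (from energy = 34.5 eV, via λ = hc/E).
Ratio = 2.959e-12 / 3.594e-8 = 8.23e-5.

8.23e-5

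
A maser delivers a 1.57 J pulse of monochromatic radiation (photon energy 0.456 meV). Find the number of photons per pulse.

Per-photon energy: E = 7.306 × 10^-23 J (from energy = 0.456 meV).
N = E_total / E_photon = 1.57 J / 7.306 × 10^-23 J = 2.15 × 10^22.

2.15 × 10^22 photons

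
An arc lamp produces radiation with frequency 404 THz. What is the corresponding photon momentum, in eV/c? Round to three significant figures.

Use h = 6.62607015 × 10^-34 J·s, c = 2.99792458 × 10^8 m/s, 1 eV = 1.602176634 × 10^-19 J.
First convert: f = 404 THz = 4.04 × 10^14 Hz.
For a photon p = hf/c, so p = 8.929 × 10^-28 kg·m/s.
Converting to eV/c: p = 1.671 eV/c ≈ 1.67 eV/c.

1.67 eV/c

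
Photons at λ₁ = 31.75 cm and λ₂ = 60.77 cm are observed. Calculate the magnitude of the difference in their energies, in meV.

1.86e-3 meV

Using E = hc/λ: E₁ = 6.2565e-25 J, E₂ = 3.2688e-25 J.
|ΔE| = |6.2565e-25 − 3.2688e-25| = 2.99e-25 J = 1.86e-3 meV.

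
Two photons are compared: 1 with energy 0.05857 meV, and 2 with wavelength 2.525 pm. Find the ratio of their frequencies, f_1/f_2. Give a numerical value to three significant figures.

f_1 = 1.416 × 10^10 Hz (from energy = 0.05857 meV, via f = E/h).
f_2 = 1.187 × 10^20 Hz (from wavelength = 2.525 pm, via f = c/λ).
Ratio = 1.416 × 10^10 / 1.187 × 10^20 = 1.19 × 10^-10.

1.19 × 10^-10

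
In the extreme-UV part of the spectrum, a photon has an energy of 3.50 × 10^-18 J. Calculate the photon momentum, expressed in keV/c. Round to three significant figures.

The photon relation is p = E/c, giving p = 1.167 × 10^-26 kg·m/s.
Converting to keV/c: p = 0.02185 keV/c ≈ 0.0218 keV/c.

0.0218 keV/c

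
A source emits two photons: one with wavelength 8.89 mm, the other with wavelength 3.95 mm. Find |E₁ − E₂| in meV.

Using E = hc/λ: E₁ = 2.234 × 10^-23 J, E₂ = 5.029 × 10^-23 J.
|ΔE| = |2.234 × 10^-23 − 5.029 × 10^-23| = 2.79 × 10^-23 J = 0.174 meV.

0.174 meV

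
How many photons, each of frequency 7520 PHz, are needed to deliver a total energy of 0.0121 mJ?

Per-photon energy: E = 4.983 × 10^-15 J (from frequency = 7520 PHz).
N = E_total / E_photon = 1.21 × 10^-5 J / 4.983 × 10^-15 J = 2.43 × 10^9.

2.43 × 10^9 photons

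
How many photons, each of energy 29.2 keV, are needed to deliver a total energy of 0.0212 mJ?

4.53 × 10^9 photons

Per-photon energy: E = 4.678 × 10^-15 J (from energy = 29.2 keV).
N = E_total / E_photon = 2.12 × 10^-5 J / 4.678 × 10^-15 J = 4.53 × 10^9.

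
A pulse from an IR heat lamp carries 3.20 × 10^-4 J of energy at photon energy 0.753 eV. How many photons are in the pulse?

Per-photon energy: E = 1.206 × 10^-19 J (from energy = 0.753 eV).
N = E_total / E_photon = 3.20 × 10^-4 J / 1.206 × 10^-19 J = 2.65 × 10^15.

2.65 × 10^15 photons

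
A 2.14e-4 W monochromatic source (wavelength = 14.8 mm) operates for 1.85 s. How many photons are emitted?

Total energy: E_total = P·t = 2.14e-4 × 1.85 = 3.959e-4 J.
Per-photon energy: E = 1.342e-23 J.
N = E_total / E_photon = 2.95e19.

2.95e19 photons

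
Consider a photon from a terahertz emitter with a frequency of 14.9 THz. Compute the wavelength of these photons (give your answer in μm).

20.1 μm

(c = 2.99792458e8 m/s.)
First convert: f = 14.9 THz = 1.49e13 Hz.
For a photon λ = c/f, so λ = 2.012e-5 m.
Converting to μm: λ = 20.12 μm ≈ 20.1 μm.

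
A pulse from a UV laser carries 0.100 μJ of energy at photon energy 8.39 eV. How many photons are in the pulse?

7.44 × 10^10 photons

Per-photon energy: E = 1.344 × 10^-18 J (from energy = 8.39 eV).
N = E_total / E_photon = 1.00 × 10^-7 J / 1.344 × 10^-18 J = 7.44 × 10^10.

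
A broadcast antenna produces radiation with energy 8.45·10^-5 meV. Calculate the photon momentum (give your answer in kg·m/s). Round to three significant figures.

Use c = 2.99792458·10^8 m/s, 1 eV = 1.602176634·10^-19 J.
First convert: E = 8.45·10^-5 meV = 1.3538·10^-26 J.
The photon relation is p = E/c, giving p = 4.516·10^-35 kg·m/s.
So p ≈ 4.52·10^-35 kg·m/s.

4.52·10^-35 kg·m/s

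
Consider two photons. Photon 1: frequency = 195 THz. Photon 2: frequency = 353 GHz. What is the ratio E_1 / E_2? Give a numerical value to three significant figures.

552

E_1 = 1.292 × 10^-19 J (from frequency = 195 THz, via E = hf).
E_2 = 2.339 × 10^-22 J (from frequency = 353 GHz, via E = hf).
Ratio = 1.292 × 10^-19 / 2.339 × 10^-22 = 552.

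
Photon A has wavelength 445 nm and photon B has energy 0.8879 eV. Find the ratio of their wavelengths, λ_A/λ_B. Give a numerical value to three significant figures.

λ_A = 4.450·10^-7 m (from wavelength = 445 nm, via λ given directly).
λ_B = 1.396·10^-6 m (from energy = 0.8879 eV, via λ = hc/E).
Ratio = 4.450·10^-7 / 1.396·10^-6 = 0.319.

0.319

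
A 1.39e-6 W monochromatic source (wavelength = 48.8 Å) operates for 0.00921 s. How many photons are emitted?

3.14e8 photons

Total energy: E_total = P·t = 1.39e-6 × 0.00921 = 1.280e-8 J.
Per-photon energy: E = 4.071e-17 J.
N = E_total / E_photon = 3.14e8.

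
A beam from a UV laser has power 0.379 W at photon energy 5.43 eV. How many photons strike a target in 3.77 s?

1.64 × 10^18 photons

Total energy: E_total = P·t = 0.379 × 3.77 = 1.429 J.
Per-photon energy: E = 8.700 × 10^-19 J.
N = E_total / E_photon = 1.64 × 10^18.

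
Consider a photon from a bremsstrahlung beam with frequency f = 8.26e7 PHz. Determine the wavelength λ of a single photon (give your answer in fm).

3.63 fm

Use c = 2.99792458e8 m/s.
In SI units: f = 8.26e7 PHz = 8.26e22 Hz.
Since λ = c/f for a photon, λ = 3.629e-15 m.
Converting to fm: λ = 3.629 fm ≈ 3.63 fm.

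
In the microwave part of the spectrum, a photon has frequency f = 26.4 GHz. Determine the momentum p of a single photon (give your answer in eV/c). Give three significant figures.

Take h = 6.62607015·10^-34 J·s, c = 2.99792458·10^8 m/s, 1 eV = 1.602176634·10^-19 J.
In SI units: f = 26.4 GHz = 2.64·10^10 Hz.
For a photon p = hf/c, so p = 5.835·10^-32 kg·m/s.
Converting to eV/c: p = 1.092·10^-4 eV/c ≈ 1.09·10^-4 eV/c.

1.09·10^-4 eV/c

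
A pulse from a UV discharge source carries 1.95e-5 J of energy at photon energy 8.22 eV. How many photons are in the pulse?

1.48e13 photons

Per-photon energy: E = 1.317e-18 J (from energy = 8.22 eV).
N = E_total / E_photon = 1.95e-5 J / 1.317e-18 J = 1.48e13.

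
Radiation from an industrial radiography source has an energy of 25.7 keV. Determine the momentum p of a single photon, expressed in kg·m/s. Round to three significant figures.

Convert to SI: E = 25.7 keV = 4.1176·10^-15 J.
The photon relation is p = E/c, giving p = 1.373·10^-23 kg·m/s.
So p ≈ 1.37·10^-23 kg·m/s.

1.37·10^-23 kg·m/s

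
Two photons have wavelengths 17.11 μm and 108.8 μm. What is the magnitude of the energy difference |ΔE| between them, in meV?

Using E = hc/λ: E₁ = 1.1610e-20 J, E₂ = 1.8258e-21 J.
|ΔE| = |1.1610e-20 − 1.8258e-21| = 9.78e-21 J = 61.1 meV.

61.1 meV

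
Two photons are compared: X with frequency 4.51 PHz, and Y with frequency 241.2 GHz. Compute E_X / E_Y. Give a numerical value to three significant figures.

E_X = 2.988e-18 J (from frequency = 4.51 PHz, via E = hf).
E_Y = 1.598e-22 J (from frequency = 241.2 GHz, via E = hf).
Ratio = 2.988e-18 / 1.598e-22 = 1.87e4.

1.87e4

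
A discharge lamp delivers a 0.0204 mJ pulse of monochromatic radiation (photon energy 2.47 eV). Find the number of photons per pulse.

Per-photon energy: E = 3.957·10^-19 J (from energy = 2.47 eV).
N = E_total / E_photon = 2.04·10^-5 J / 3.957·10^-19 J = 5.15·10^13.

5.15·10^13 photons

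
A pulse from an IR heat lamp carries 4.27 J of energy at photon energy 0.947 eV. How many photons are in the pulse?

2.81e19 photons

Per-photon energy: E = 1.517e-19 J (from energy = 0.947 eV).
N = E_total / E_photon = 4.27 J / 1.517e-19 J = 2.81e19.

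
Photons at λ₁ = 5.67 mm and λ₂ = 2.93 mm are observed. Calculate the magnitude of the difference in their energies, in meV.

Using E = hc/λ: E₁ = 3.503e-23 J, E₂ = 6.780e-23 J.
|ΔE| = |3.503e-23 − 6.780e-23| = 3.28e-23 J = 0.204 meV.

0.204 meV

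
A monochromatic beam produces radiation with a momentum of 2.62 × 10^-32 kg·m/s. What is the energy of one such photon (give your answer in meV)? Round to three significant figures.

0.0490 meV

Since E = pc for a photon, E = 7.855 × 10^-24 J.
Converting to meV: E = 0.04902 meV ≈ 0.0490 meV.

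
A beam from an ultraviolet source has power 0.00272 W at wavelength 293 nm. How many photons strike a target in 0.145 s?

Total energy: E_total = P·t = 0.00272 × 0.145 = 3.944e-4 J.
Per-photon energy: E = 6.780e-19 J.
N = E_total / E_photon = 5.82e14.

5.82e14 photons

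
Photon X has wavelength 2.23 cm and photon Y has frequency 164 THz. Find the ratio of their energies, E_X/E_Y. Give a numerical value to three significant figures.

E_X = 8.908e-24 J (from wavelength = 2.23 cm, via E = hc/λ).
E_Y = 1.087e-19 J (from frequency = 164 THz, via E = hf).
Ratio = 8.908e-24 / 1.087e-19 = 8.20e-5.

8.20e-5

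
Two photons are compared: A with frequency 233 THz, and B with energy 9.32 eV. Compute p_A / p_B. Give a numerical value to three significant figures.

0.103

p_A = 5.150e-28 kg·m/s (from frequency = 233 THz, via p = hf/c).
p_B = 4.981e-27 kg·m/s (from energy = 9.32 eV, via p = E/c).
Ratio = 5.150e-28 / 4.981e-27 = 0.103.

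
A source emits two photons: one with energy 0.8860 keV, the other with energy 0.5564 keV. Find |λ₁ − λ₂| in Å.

Using λ = hc/E: λ₁ = 1.3994e-9 m, λ₂ = 2.2283e-9 m.
|Δλ| = |1.3994e-9 − 2.2283e-9| = 8.29e-10 m = 8.29 Å.

8.29 Å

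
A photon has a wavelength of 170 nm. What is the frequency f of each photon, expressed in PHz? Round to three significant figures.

Take c = 2.99792458e8 m/s.
In SI units: λ = 170 nm = 1.7e-7 m.
For a photon f = c/λ, so f = 1.763e15 Hz.
Converting to PHz: f = 1.763 PHz ≈ 1.76 PHz.

1.76 PHz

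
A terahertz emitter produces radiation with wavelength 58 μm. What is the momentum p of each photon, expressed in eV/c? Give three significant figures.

(h = 6.62607015e-34 J·s, c = 2.99792458e8 m/s, 1 eV = 1.602176634e-19 J.)
First convert: λ = 58 μm = 5.8e-5 m.
Apply p = h/λ: p = 1.142e-29 kg·m/s.
Converting to eV/c: p = 0.02138 eV/c ≈ 0.0214 eV/c.

0.0214 eV/c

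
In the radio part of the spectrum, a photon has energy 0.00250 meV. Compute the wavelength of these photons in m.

0.496 m

(h = 6.62607015e-34 J·s, c = 2.99792458e8 m/s, 1 eV = 1.602176634e-19 J.)
In SI units: E = 0.00250 meV = 4.0054e-25 J.
The photon relation is λ = hc/E, giving λ = 0.4959 m.
So λ ≈ 0.496 m.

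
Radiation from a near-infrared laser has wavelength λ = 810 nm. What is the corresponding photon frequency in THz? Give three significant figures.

370 THz

Take c = 2.99792458e8 m/s.
First convert: λ = 810 nm = 8.10e-7 m.
Apply f = c/λ: f = 3.701e14 Hz.
Converting to THz: f = 370.1 THz ≈ 370 THz.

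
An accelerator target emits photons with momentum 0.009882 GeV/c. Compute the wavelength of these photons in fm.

First convert: p = 0.009882 GeV/c = 5.2812e-21 kg·m/s.
The photon relation is λ = h/p, giving λ = 1.255e-13 m.
Converting to fm: λ = 125.5 fm ≈ 125 fm.

125 fm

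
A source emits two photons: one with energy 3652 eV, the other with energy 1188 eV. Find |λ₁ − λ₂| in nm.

Using λ = hc/E: λ₁ = 3.3950e-10 m, λ₂ = 1.0436e-9 m.
|Δλ| = |3.3950e-10 − 1.0436e-9| = 7.04e-10 m = 0.704 nm.

0.704 nm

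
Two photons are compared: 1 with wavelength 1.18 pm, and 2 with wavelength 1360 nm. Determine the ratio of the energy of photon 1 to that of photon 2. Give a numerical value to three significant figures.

1.15·10^6

E_1 = 1.683·10^-13 J (from wavelength = 1.18 pm, via E = hc/λ).
E_2 = 1.461·10^-19 J (from wavelength = 1360 nm, via E = hc/λ).
Ratio = 1.683·10^-13 / 1.461·10^-19 = 1.15·10^6.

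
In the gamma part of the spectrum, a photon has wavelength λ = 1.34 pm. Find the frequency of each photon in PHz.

Take c = 2.99792458 × 10^8 m/s.
In SI units: λ = 1.34 pm = 1.34 × 10^-12 m.
For a photon f = c/λ, so f = 2.237 × 10^20 Hz.
Converting to PHz: f = 223700 PHz ≈ 2.24 × 10^5 PHz.

2.24 × 10^5 PHz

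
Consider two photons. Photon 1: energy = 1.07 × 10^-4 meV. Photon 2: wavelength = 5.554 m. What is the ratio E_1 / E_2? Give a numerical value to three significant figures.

E_1 = 1.714 × 10^-26 J (from energy = 1.07 × 10^-4 meV, via E given directly).
E_2 = 3.577 × 10^-26 J (from wavelength = 5.554 m, via E = hc/λ).
Ratio = 1.714 × 10^-26 / 3.577 × 10^-26 = 0.479.

0.479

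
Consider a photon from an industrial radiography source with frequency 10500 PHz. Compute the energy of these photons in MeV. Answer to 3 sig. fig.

0.0434 MeV

Convert to SI: f = 10500 PHz = 1.05e19 Hz.
The photon relation is E = hf, giving E = 6.957e-15 J.
Converting to MeV: E = 0.04342 MeV ≈ 0.0434 MeV.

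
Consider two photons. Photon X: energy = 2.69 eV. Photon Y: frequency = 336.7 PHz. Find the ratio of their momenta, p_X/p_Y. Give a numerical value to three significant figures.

1.93 × 10^-3

p_X = 1.438 × 10^-27 kg·m/s (from energy = 2.69 eV, via p = E/c).
p_Y = 7.442 × 10^-25 kg·m/s (from frequency = 336.7 PHz, via p = hf/c).
Ratio = 1.438 × 10^-27 / 7.442 × 10^-25 = 1.93 × 10^-3.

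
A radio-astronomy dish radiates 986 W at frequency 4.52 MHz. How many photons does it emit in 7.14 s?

2.35 × 10^30 photons

Total energy: E_total = P·t = 986 × 7.14 = 7040 J.
Per-photon energy: E = 2.995 × 10^-27 J.
N = E_total / E_photon = 2.35 × 10^30.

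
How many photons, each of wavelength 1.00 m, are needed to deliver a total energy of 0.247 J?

Per-photon energy: E = 1.986e-25 J (from wavelength = 1.00 m).
N = E_total / E_photon = 0.247 J / 1.986e-25 J = 1.24e24.

1.24e24 photons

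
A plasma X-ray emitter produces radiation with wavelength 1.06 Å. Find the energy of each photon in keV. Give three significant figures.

(h = 6.62607015 × 10^-34 J·s, c = 2.99792458 × 10^8 m/s, 1 eV = 1.602176634 × 10^-19 J.)
Convert to SI: λ = 1.06 Å = 1.06 × 10^-10 m.
Since E = hc/λ for a photon, E = 1.874 × 10^-15 J.
Converting to keV: E = 11.70 keV ≈ 11.7 keV.

11.7 keV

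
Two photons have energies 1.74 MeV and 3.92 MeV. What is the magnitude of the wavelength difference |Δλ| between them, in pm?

Using λ = hc/E: λ₁ = 7.126·10^-13 m, λ₂ = 3.163·10^-13 m.
|Δλ| = |7.126·10^-13 − 3.163·10^-13| = 3.96·10^-13 m = 0.396 pm.

0.396 pm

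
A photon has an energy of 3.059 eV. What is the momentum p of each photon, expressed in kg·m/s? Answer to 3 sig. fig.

Use c = 2.99792458 × 10^8 m/s, 1 eV = 1.602176634 × 10^-19 J.
Convert to SI: E = 3.059 eV = 4.9011 × 10^-19 J.
The photon relation is p = E/c, giving p = 1.635 × 10^-27 kg·m/s.
So p ≈ 1.63 × 10^-27 kg·m/s.

1.63 × 10^-27 kg·m/s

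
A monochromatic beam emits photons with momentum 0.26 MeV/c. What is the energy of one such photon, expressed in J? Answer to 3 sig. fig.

4.17 × 10^-14 J

In SI units: p = 0.26 MeV/c = 1.3895 × 10^-22 kg·m/s.
Apply E = pc: E = 4.166 × 10^-14 J.
So E ≈ 4.17 × 10^-14 J.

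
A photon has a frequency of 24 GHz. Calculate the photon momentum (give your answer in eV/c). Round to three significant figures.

9.93·10^-5 eV/c

(h = 6.62607015·10^-34 J·s, c = 2.99792458·10^8 m/s, 1 eV = 1.602176634·10^-19 J.)
Convert to SI: f = 24 GHz = 2.4·10^10 Hz.
Since p = hf/c for a photon, p = 5.305·10^-32 kg·m/s.
Converting to eV/c: p = 9.926·10^-5 eV/c ≈ 9.93·10^-5 eV/c.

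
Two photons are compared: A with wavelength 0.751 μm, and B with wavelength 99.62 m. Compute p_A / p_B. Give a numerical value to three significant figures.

p_A = 8.823e-28 kg·m/s (from wavelength = 0.751 μm, via p = h/λ).
p_B = 6.651e-36 kg·m/s (from wavelength = 99.62 m, via p = h/λ).
Ratio = 8.823e-28 / 6.651e-36 = 1.33e8.

1.33e8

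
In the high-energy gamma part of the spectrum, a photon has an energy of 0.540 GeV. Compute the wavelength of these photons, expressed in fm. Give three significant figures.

2.30 fm

In SI units: E = 0.540 GeV = 8.6518 × 10^-11 J.
For a photon λ = hc/E, so λ = 2.296 × 10^-15 m.
Converting to fm: λ = 2.296 fm ≈ 2.30 fm.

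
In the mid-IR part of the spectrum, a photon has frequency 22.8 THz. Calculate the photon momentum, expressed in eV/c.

First convert: f = 22.8 THz = 2.28 × 10^13 Hz.
The photon relation is p = hf/c, giving p = 5.039 × 10^-29 kg·m/s.
Converting to eV/c: p = 0.09429 eV/c ≈ 0.0943 eV/c.

0.0943 eV/c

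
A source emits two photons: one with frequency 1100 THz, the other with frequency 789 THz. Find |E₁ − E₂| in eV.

1.29 eV

Using E = hf: E₁ = 7.289e-19 J, E₂ = 5.228e-19 J.
|ΔE| = |7.289e-19 − 5.228e-19| = 2.06e-19 J = 1.29 eV.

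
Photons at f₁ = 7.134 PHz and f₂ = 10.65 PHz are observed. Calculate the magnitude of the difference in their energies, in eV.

Using E = hf: E₁ = 4.7270e-18 J, E₂ = 7.0568e-18 J.
|ΔE| = |4.7270e-18 − 7.0568e-18| = 2.33e-18 J = 14.5 eV.

14.5 eV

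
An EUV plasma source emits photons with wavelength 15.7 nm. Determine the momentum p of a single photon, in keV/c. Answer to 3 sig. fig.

Use h = 6.62607015·10^-34 J·s, c = 2.99792458·10^8 m/s, 1 eV = 1.602176634·10^-19 J.
In SI units: λ = 15.7 nm = 1.57·10^-8 m.
For a photon p = h/λ, so p = 4.220·10^-26 kg·m/s.
Converting to keV/c: p = 0.07897 keV/c ≈ 0.0790 keV/c.

0.0790 keV/c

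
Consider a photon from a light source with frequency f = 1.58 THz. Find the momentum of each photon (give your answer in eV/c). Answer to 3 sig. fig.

Take h = 6.62607015 × 10^-34 J·s, c = 2.99792458 × 10^8 m/s, 1 eV = 1.602176634 × 10^-19 J.
In SI units: f = 1.58 THz = 1.58 × 10^12 Hz.
For a photon p = hf/c, so p = 3.492 × 10^-30 kg·m/s.
Converting to eV/c: p = 0.006534 eV/c ≈ 6.53 × 10^-3 eV/c.

6.53 × 10^-3 eV/c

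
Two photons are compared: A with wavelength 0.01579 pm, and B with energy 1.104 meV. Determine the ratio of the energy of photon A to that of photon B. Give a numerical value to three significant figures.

E_A = 1.258·10^-11 J (from wavelength = 0.01579 pm, via E = hc/λ).
E_B = 1.769·10^-22 J (from energy = 1.104 meV, via E given directly).
Ratio = 1.258·10^-11 / 1.769·10^-22 = 7.11·10^10.

7.11·10^10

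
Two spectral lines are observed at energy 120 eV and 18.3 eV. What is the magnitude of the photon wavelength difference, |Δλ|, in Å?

574 Å

Using λ = hc/E: λ₁ = 1.033e-8 m, λ₂ = 6.775e-8 m.
|Δλ| = |1.033e-8 − 6.775e-8| = 5.74e-8 m = 574 Å.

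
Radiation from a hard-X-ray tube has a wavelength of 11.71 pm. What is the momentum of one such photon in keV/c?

106 keV/c

In SI units: λ = 11.71 pm = 1.171e-11 m.
The photon relation is p = h/λ, giving p = 5.658e-23 kg·m/s.
Converting to keV/c: p = 105.9 keV/c ≈ 106 keV/c.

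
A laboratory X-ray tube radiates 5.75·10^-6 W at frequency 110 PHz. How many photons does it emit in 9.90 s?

7.81·10^11 photons

Total energy: E_total = P·t = 5.75·10^-6 × 9.90 = 5.693·10^-5 J.
Per-photon energy: E = 7.289·10^-17 J.
N = E_total / E_photon = 7.81·10^11.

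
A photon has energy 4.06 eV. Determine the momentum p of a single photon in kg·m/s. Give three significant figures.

2.17e-27 kg·m/s

First convert: E = 4.06 eV = 6.5048e-19 J.
Apply p = E/c: p = 2.170e-27 kg·m/s.
So p ≈ 2.17e-27 kg·m/s.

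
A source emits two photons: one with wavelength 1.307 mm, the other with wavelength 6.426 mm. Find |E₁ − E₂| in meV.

0.756 meV

Using E = hc/λ: E₁ = 1.5199 × 10^-22 J, E₂ = 3.0913 × 10^-23 J.
|ΔE| = |1.5199 × 10^-22 − 3.0913 × 10^-23| = 1.21 × 10^-22 J = 0.756 meV.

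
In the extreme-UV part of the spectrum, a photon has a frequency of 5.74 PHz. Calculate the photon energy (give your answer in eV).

23.7 eV

In SI units: f = 5.74 PHz = 5.74e15 Hz.
The photon relation is E = hf, giving E = 3.803e-18 J.
Converting to eV: E = 23.74 eV ≈ 23.7 eV.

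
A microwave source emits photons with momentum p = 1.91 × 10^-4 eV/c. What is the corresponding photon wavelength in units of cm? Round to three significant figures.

0.649 cm

First convert: p = 1.91 × 10^-4 eV/c = 1.0208 × 10^-31 kg·m/s.
Apply λ = h/p: λ = 0.006491 m.
Converting to cm: λ = 0.6491 cm ≈ 0.649 cm.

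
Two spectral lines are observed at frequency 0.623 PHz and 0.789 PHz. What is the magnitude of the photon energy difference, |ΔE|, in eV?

Using E = hf: E₁ = 4.128 × 10^-19 J, E₂ = 5.228 × 10^-19 J.
|ΔE| = |4.128 × 10^-19 − 5.228 × 10^-19| = 1.10 × 10^-19 J = 0.687 eV.

0.687 eV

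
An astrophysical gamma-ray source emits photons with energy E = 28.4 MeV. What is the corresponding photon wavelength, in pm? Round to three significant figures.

0.0437 pm

Take h = 6.62607015 × 10^-34 J·s, c = 2.99792458 × 10^8 m/s, 1 eV = 1.602176634 × 10^-19 J.
In SI units: E = 28.4 MeV = 4.5502 × 10^-12 J.
The photon relation is λ = hc/E, giving λ = 4.366 × 10^-14 m.
Converting to pm: λ = 0.04366 pm ≈ 0.0437 pm.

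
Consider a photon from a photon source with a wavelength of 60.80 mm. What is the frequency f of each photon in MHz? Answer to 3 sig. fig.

4930 MHz

Use c = 2.99792458e8 m/s.
In SI units: λ = 60.80 mm = 0.06080 m.
Apply f = c/λ: f = 4.931e9 Hz.
Converting to MHz: f = 4931 MHz ≈ 4930 MHz.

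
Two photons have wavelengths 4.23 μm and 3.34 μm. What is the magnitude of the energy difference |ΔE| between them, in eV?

Using E = hc/λ: E₁ = 4.696e-20 J, E₂ = 5.947e-20 J.
|ΔE| = |4.696e-20 − 5.947e-20| = 1.25e-20 J = 0.0781 eV.

0.0781 eV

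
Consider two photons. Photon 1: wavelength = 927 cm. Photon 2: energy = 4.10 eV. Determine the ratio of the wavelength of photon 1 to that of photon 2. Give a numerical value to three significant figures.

λ_1 = 9.270 m (from wavelength = 927 cm, via λ given directly).
λ_2 = 3.024e-7 m (from energy = 4.10 eV, via λ = hc/E).
Ratio = 9.270 / 3.024e-7 = 3.07e7.

3.07e7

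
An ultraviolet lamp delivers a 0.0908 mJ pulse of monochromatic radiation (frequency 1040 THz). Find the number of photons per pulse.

Per-photon energy: E = 6.891e-19 J (from frequency = 1040 THz).
N = E_total / E_photon = 9.08e-5 J / 6.891e-19 J = 1.32e14.

1.32e14 photons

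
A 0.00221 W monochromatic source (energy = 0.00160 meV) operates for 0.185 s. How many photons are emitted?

Total energy: E_total = P·t = 0.00221 × 0.185 = 4.089e-4 J.
Per-photon energy: E = 2.563e-25 J.
N = E_total / E_photon = 1.59e21.

1.59e21 photons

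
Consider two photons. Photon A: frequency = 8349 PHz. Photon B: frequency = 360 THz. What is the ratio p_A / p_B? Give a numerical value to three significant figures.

p_A = 1.845 × 10^-23 kg·m/s (from frequency = 8349 PHz, via p = hf/c).
p_B = 7.957 × 10^-28 kg·m/s (from frequency = 360 THz, via p = hf/c).
Ratio = 1.845 × 10^-23 / 7.957 × 10^-28 = 2.32 × 10^4.

2.32 × 10^4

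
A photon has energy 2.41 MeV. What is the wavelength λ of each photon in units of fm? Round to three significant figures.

In SI units: E = 2.41 MeV = 3.8612e-13 J.
The photon relation is λ = hc/E, giving λ = 5.145e-13 m.
Converting to fm: λ = 514.5 fm ≈ 514 fm.

514 fm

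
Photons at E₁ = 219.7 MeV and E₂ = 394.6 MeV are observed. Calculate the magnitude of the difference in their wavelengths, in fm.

2.50 fm

Using λ = hc/E: λ₁ = 5.6433e-15 m, λ₂ = 3.1420e-15 m.
|Δλ| = |5.6433e-15 − 3.1420e-15| = 2.50e-15 m = 2.50 fm.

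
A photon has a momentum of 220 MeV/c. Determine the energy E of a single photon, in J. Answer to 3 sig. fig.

Take c = 2.99792458·10^8 m/s, 1 eV = 1.602176634·10^-19 J.
Convert to SI: p = 220 MeV/c = 1.1757·10^-19 kg·m/s.
Apply E = pc: E = 3.525·10^-11 J.
So E ≈ 3.52·10^-11 J.

3.52·10^-11 J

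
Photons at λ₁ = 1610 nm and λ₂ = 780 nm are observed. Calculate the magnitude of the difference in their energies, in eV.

0.819 eV

Using E = hc/λ: E₁ = 1.234e-19 J, E₂ = 2.547e-19 J.
|ΔE| = |1.234e-19 − 2.547e-19| = 1.31e-19 J = 0.819 eV.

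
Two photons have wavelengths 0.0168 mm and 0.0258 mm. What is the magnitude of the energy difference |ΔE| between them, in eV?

0.0257 eV

Using E = hc/λ: E₁ = 1.182e-20 J, E₂ = 7.699e-21 J.
|ΔE| = |1.182e-20 − 7.699e-21| = 4.12e-21 J = 0.0257 eV.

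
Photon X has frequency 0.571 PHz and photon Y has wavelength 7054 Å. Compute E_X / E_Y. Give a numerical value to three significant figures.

E_X = 3.783·10^-19 J (from frequency = 0.571 PHz, via E = hf).
E_Y = 2.816·10^-19 J (from wavelength = 7054 Å, via E = hc/λ).
Ratio = 3.783·10^-19 / 2.816·10^-19 = 1.34.

1.34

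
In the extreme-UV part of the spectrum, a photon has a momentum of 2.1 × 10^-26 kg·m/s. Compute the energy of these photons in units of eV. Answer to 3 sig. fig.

39.3 eV

(c = 2.99792458 × 10^8 m/s, 1 eV = 1.602176634 × 10^-19 J.)
The photon relation is E = pc, giving E = 6.296 × 10^-18 J.
Converting to eV: E = 39.29 eV ≈ 39.3 eV.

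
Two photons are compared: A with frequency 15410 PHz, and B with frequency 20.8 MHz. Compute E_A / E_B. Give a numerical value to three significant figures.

E_A = 1.021e-14 J (from frequency = 15410 PHz, via E = hf).
E_B = 1.378e-26 J (from frequency = 20.8 MHz, via E = hf).
Ratio = 1.021e-14 / 1.378e-26 = 7.41e11.

7.41e11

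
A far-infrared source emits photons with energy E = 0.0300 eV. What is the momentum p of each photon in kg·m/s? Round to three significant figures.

1.60 × 10^-29 kg·m/s

In SI units: E = 0.0300 eV = 4.8065 × 10^-21 J.
Apply p = E/c: p = 1.603 × 10^-29 kg·m/s.
So p ≈ 1.60 × 10^-29 kg·m/s.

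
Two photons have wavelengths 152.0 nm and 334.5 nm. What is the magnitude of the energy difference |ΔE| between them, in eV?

4.45 eV

Using E = hc/λ: E₁ = 1.3069e-18 J, E₂ = 5.9386e-19 J.
|ΔE| = |1.3069e-18 − 5.9386e-19| = 7.13e-19 J = 4.45 eV.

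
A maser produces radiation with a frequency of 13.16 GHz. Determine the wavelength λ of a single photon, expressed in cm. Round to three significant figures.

2.28 cm

First convert: f = 13.16 GHz = 1.316e10 Hz.
For a photon λ = c/f, so λ = 0.02278 m.
Converting to cm: λ = 2.278 cm ≈ 2.28 cm.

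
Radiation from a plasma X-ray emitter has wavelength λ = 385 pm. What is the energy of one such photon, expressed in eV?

3220 eV

First convert: λ = 385 pm = 3.85 × 10^-10 m.
Since E = hc/λ for a photon, E = 5.160 × 10^-16 J.
Converting to eV: E = 3220 eV ≈ 3220 eV.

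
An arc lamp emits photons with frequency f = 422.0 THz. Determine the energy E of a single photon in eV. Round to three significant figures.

1.75 eV

In SI units: f = 422.0 THz = 4.220e14 Hz.
The photon relation is E = hf, giving E = 2.796e-19 J.
Converting to eV: E = 1.745 eV ≈ 1.75 eV.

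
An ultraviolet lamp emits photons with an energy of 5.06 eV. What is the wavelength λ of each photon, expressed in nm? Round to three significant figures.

245 nm

Take h = 6.62607015e-34 J·s, c = 2.99792458e8 m/s, 1 eV = 1.602176634e-19 J.
First convert: E = 5.06 eV = 8.1070e-19 J.
Apply λ = hc/E: λ = 2.450e-7 m.
Converting to nm: λ = 245.0 nm ≈ 245 nm.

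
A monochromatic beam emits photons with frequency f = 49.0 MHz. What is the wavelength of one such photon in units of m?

6.12 m

First convert: f = 49.0 MHz = 4.90e7 Hz.
Apply λ = c/f: λ = 6.118 m.
So λ ≈ 6.12 m.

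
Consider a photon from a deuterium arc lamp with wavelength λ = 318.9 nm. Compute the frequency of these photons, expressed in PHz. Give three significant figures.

Use c = 2.99792458 × 10^8 m/s.
First convert: λ = 318.9 nm = 3.189 × 10^-7 m.
The photon relation is f = c/λ, giving f = 9.401 × 10^14 Hz.
Converting to PHz: f = 0.9401 PHz ≈ 0.940 PHz.

0.940 PHz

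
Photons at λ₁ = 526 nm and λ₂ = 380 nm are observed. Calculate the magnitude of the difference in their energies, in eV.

0.906 eV

Using E = hc/λ: E₁ = 3.777e-19 J, E₂ = 5.227e-19 J.
|ΔE| = |3.777e-19 − 5.227e-19| = 1.45e-19 J = 0.906 eV.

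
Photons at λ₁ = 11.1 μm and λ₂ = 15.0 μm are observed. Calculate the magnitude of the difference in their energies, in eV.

Using E = hc/λ: E₁ = 1.790e-20 J, E₂ = 1.324e-20 J.
|ΔE| = |1.790e-20 − 1.324e-20| = 4.65e-21 J = 0.0290 eV.

0.0290 eV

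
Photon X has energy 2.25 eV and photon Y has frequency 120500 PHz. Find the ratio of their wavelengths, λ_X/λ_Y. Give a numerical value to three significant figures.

λ_X = 5.510 × 10^-7 m (from energy = 2.25 eV, via λ = hc/E).
λ_Y = 2.488 × 10^-12 m (from frequency = 120500 PHz, via λ = c/f).
Ratio = 5.510 × 10^-7 / 2.488 × 10^-12 = 2.21 × 10^5.

2.21 × 10^5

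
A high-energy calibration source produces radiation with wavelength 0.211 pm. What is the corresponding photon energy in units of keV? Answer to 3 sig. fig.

5880 keV

Use h = 6.62607015e-34 J·s, c = 2.99792458e8 m/s, 1 eV = 1.602176634e-19 J.
Convert to SI: λ = 0.211 pm = 2.11e-13 m.
For a photon E = hc/λ, so E = 9.414e-13 J.
Converting to keV: E = 5876 keV ≈ 5880 keV.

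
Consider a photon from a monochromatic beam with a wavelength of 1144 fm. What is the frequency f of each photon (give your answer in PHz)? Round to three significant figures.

2.62·10^5 PHz

Convert to SI: λ = 1144 fm = 1.144·10^-12 m.
The photon relation is f = c/λ, giving f = 2.621·10^20 Hz.
Converting to PHz: f = 262100 PHz ≈ 2.62·10^5 PHz.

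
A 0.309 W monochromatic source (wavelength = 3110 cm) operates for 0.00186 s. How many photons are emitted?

Total energy: E_total = P·t = 0.309 × 0.00186 = 5.747 × 10^-4 J.
Per-photon energy: E = 6.387 × 10^-27 J.
N = E_total / E_photon = 9.00 × 10^22.

9.00 × 10^22 photons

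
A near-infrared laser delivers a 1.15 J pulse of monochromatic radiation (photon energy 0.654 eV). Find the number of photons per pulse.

Per-photon energy: E = 1.048e-19 J (from energy = 0.654 eV).
N = E_total / E_photon = 1.15 J / 1.048e-19 J = 1.10e19.

1.10e19 photons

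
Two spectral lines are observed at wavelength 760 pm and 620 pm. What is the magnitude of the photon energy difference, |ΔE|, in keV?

0.368 keV

Using E = hc/λ: E₁ = 2.614 × 10^-16 J, E₂ = 3.204 × 10^-16 J.
|ΔE| = |2.614 × 10^-16 − 3.204 × 10^-16| = 5.90 × 10^-17 J = 0.368 keV.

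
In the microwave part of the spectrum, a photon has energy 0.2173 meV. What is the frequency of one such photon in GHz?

Convert to SI: E = 0.2173 meV = 3.4815e-23 J.
Apply f = E/h: f = 5.254e10 Hz.
Converting to GHz: f = 52.54 GHz ≈ 52.5 GHz.

52.5 GHz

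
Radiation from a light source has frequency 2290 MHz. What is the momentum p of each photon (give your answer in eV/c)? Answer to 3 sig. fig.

First convert: f = 2290 MHz = 2.29 × 10^9 Hz.
Since p = hf/c for a photon, p = 5.061 × 10^-33 kg·m/s.
Converting to eV/c: p = 9.471 × 10^-6 eV/c ≈ 9.47 × 10^-6 eV/c.

9.47 × 10^-6 eV/c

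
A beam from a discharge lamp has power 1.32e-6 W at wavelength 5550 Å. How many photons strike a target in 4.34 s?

Total energy: E_total = P·t = 1.32e-6 × 4.34 = 5.729e-6 J.
Per-photon energy: E = 3.579e-19 J.
N = E_total / E_photon = 1.60e13.

1.60e13 photons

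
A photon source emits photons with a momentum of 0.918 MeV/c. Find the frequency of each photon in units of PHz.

2.22·10^5 PHz

First convert: p = 0.918 MeV/c = 4.9061·10^-22 kg·m/s.
Since f = pc/h for a photon, f = 2.220·10^20 Hz.
Converting to PHz: f = 222000 PHz ≈ 2.22·10^5 PHz.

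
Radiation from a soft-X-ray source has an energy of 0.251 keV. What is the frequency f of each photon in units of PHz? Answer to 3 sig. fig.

60.7 PHz

(h = 6.62607015e-34 J·s, 1 eV = 1.602176634e-19 J.)
In SI units: E = 0.251 keV = 4.0215e-17 J.
Apply f = E/h: f = 6.069e16 Hz.
Converting to PHz: f = 60.69 PHz ≈ 60.7 PHz.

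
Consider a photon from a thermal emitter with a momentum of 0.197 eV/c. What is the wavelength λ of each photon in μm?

First convert: p = 0.197 eV/c = 1.0528 × 10^-28 kg·m/s.
For a photon λ = h/p, so λ = 6.294 × 10^-6 m.
Converting to μm: λ = 6.294 μm ≈ 6.29 μm.

6.29 μm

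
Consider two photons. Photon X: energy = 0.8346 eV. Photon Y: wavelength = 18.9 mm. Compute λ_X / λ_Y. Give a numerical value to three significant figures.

7.86 × 10^-5

λ_X = 1.486 × 10^-6 m (from energy = 0.8346 eV, via λ = hc/E).
λ_Y = 0.01890 m (from wavelength = 18.9 mm, via λ given directly).
Ratio = 1.486 × 10^-6 / 0.01890 = 7.86 × 10^-5.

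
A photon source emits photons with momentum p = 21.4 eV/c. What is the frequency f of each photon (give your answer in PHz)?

Take h = 6.62607015 × 10^-34 J·s, c = 2.99792458 × 10^8 m/s, 1 eV = 1.602176634 × 10^-19 J.
In SI units: p = 21.4 eV/c = 1.1437 × 10^-26 kg·m/s.
Apply f = pc/h: f = 5.174 × 10^15 Hz.
Converting to PHz: f = 5.174 PHz ≈ 5.17 PHz.

5.17 PHz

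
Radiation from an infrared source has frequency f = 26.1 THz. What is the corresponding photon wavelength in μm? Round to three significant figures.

In SI units: f = 26.1 THz = 2.61·10^13 Hz.
The photon relation is λ = c/f, giving λ = 1.149·10^-5 m.
Converting to μm: λ = 11.49 μm ≈ 11.5 μm.

11.5 μm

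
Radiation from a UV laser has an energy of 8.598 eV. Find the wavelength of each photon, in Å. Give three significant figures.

1440 Å

First convert: E = 8.598 eV = 1.3776 × 10^-18 J.
Since λ = hc/E for a photon, λ = 1.442 × 10^-7 m.
Converting to Å: λ = 1442 Å ≈ 1440 Å.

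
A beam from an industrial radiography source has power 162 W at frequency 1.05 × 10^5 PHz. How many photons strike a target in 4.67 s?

Total energy: E_total = P·t = 162 × 4.67 = 756.5 J.
Per-photon energy: E = 6.957 × 10^-14 J.
N = E_total / E_photon = 1.09 × 10^16.

1.09 × 10^16 photons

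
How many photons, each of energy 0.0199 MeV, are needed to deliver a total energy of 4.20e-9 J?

1.32e6 photons

Per-photon energy: E = 3.188e-15 J (from energy = 0.0199 MeV).
N = E_total / E_photon = 4.20e-9 J / 3.188e-15 J = 1.32e6.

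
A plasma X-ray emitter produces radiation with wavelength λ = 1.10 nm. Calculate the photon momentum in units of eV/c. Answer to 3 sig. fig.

Convert to SI: λ = 1.10 nm = 1.10 × 10^-9 m.
For a photon p = h/λ, so p = 6.024 × 10^-25 kg·m/s.
Converting to eV/c: p = 1127 eV/c ≈ 1130 eV/c.

1130 eV/c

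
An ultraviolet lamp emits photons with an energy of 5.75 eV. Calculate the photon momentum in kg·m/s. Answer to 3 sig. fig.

(c = 2.99792458 × 10^8 m/s, 1 eV = 1.602176634 × 10^-19 J.)
First convert: E = 5.75 eV = 9.2125 × 10^-19 J.
The photon relation is p = E/c, giving p = 3.073 × 10^-27 kg·m/s.
So p ≈ 3.07 × 10^-27 kg·m/s.

3.07 × 10^-27 kg·m/s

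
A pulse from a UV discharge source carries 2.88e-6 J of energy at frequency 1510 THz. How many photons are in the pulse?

Per-photon energy: E = 1.001e-18 J (from frequency = 1510 THz).
N = E_total / E_photon = 2.88e-6 J / 1.001e-18 J = 2.88e12.

2.88e12 photons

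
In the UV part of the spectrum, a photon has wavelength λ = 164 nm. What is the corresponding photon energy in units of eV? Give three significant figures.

7.56 eV

First convert: λ = 164 nm = 1.64e-7 m.
Since E = hc/λ for a photon, E = 1.211e-18 J.
Converting to eV: E = 7.560 eV ≈ 7.56 eV.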